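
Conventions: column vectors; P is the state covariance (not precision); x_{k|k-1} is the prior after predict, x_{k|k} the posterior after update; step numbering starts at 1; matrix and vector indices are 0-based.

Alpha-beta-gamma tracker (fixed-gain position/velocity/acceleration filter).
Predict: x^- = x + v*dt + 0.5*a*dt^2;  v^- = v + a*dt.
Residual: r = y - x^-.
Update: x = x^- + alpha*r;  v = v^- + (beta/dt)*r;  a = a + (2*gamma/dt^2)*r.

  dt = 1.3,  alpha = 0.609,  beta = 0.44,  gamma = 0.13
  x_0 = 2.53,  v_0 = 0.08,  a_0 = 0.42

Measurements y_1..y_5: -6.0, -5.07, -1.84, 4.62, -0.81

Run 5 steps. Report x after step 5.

step 1: x_pred=2.9889  r=-8.9889  x^+=-2.4853  v^+=-2.4164  a^+=-0.9629
step 2: x_pred=-6.4403  r=1.3703  x^+=-5.6058  v^+=-3.2044  a^+=-0.7521
step 3: x_pred=-10.4070  r=8.5670  x^+=-5.1897  v^+=-1.2825  a^+=0.5659
step 4: x_pred=-6.3787  r=10.9987  x^+=0.3195  v^+=3.1758  a^+=2.2580
step 5: x_pred=6.3561  r=-7.1661  x^+=1.9920  v^+=3.6858  a^+=1.1555

x_post = 1.9920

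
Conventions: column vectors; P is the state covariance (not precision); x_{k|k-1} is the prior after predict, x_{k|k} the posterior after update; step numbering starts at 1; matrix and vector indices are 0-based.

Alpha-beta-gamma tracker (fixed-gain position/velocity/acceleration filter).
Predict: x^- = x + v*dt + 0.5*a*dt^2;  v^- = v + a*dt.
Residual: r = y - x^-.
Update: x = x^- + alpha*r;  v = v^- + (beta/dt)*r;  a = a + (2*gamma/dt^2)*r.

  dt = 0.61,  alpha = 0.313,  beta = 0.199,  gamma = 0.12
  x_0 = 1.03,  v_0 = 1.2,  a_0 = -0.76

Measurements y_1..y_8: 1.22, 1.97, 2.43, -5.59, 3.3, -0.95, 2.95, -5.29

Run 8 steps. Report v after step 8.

v_post = 1.8667

step 1: x_pred=1.6206  r=-0.4006  x^+=1.4952  v^+=0.6057  a^+=-1.0184
step 2: x_pred=1.6752  r=0.2948  x^+=1.7675  v^+=0.0807  a^+=-0.8283
step 3: x_pred=1.6626  r=0.7674  x^+=1.9028  v^+=-0.1742  a^+=-0.3333
step 4: x_pred=1.7345  r=-7.3245  x^+=-0.5581  v^+=-2.7670  a^+=-5.0575
step 5: x_pred=-3.1869  r=6.4869  x^+=-1.1565  v^+=-3.7359  a^+=-0.8735
step 6: x_pred=-3.5979  r=2.6479  x^+=-2.7691  v^+=-3.4049  a^+=0.8343
step 7: x_pred=-4.6909  r=7.6409  x^+=-2.2993  v^+=-0.4033  a^+=5.7626
step 8: x_pred=-1.4732  r=-3.8168  x^+=-2.6678  v^+=1.8667  a^+=3.3008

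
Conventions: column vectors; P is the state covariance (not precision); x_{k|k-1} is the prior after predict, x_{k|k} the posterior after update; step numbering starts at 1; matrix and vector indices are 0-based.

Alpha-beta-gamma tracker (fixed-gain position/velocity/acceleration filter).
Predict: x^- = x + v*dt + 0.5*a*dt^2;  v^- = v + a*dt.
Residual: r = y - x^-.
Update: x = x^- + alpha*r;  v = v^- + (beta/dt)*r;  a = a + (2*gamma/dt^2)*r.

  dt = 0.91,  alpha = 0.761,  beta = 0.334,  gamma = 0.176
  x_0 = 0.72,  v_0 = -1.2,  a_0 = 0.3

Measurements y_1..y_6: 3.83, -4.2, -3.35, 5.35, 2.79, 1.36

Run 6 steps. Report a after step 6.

a_post = 0.0802

step 1: x_pred=-0.2478  r=4.0778  x^+=2.8554  v^+=0.5697  a^+=2.0333
step 2: x_pred=4.2157  r=-8.4157  x^+=-2.1886  v^+=-0.6688  a^+=-1.5439
step 3: x_pred=-3.4365  r=0.0865  x^+=-3.3707  v^+=-2.0420  a^+=-1.5071
step 4: x_pred=-5.8530  r=11.2030  x^+=2.6725  v^+=0.6983  a^+=3.2549
step 5: x_pred=4.6557  r=-1.8657  x^+=3.2359  v^+=2.9755  a^+=2.4619
step 6: x_pred=6.9630  r=-5.6030  x^+=2.6991  v^+=3.1594  a^+=0.0802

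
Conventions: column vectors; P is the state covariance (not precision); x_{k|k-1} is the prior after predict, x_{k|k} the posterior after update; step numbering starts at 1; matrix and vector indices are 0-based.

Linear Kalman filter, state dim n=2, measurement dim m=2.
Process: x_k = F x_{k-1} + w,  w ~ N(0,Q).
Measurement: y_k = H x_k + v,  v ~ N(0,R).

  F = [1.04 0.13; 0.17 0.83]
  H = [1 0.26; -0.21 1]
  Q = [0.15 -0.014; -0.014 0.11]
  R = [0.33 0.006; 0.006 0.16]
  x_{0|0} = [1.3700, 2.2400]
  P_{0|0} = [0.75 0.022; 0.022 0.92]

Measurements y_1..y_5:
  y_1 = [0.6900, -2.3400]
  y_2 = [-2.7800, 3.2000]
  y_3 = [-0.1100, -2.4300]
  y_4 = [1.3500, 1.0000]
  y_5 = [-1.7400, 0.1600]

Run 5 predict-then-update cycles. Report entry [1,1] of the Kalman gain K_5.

step 1: x^-=[1.7160, 2.0921]  P^-=[0.9827 0.2373; 0.2373 0.7717]  S=[1.4883 0.2247; 0.2247 0.8753]  K=[0.7245 -0.1505; 0.1767 0.7793]  nu=[-1.5699, -4.0717]  x^+=[1.1916, -1.3584]  P^+=[0.2307 0.0287; 0.0287 0.1318]
step 2: x^-=[1.0627, -0.9249]  P^-=[0.4095 0.0664; 0.0664 0.2156]  S=[0.7886 0.0388; 0.0388 0.3657]  K=[0.5467 -0.1116; 0.1288 0.5376]  nu=[-3.6022, 4.3480]  x^+=[-1.3918, 0.9485]  P^+=[0.1740 0.0220; 0.0220 0.0914]
step 3: x^-=[-1.3241, 0.5507]  P^-=[0.3457 0.0461; 0.0461 0.1842]  S=[0.7121 0.0249; 0.0249 0.3401]  K=[0.5063 -0.1150; 0.1143 0.5048]  nu=[1.0710, -3.2587]  x^+=[-0.4072, -0.9719]  P^+=[0.1616 0.0186; 0.0186 0.0854]
step 4: x^-=[-0.5498, -0.8759]  P^-=[0.3312 0.0402; 0.0402 0.1787]  S=[0.6942 0.0209; 0.0209 0.3364]  K=[0.4957 -0.1181; 0.1098 0.4993]  nu=[2.1276, 1.7604]  x^+=[0.2970, 0.2367]  P^+=[0.1584 0.0173; 0.0173 0.0842]
step 5: x^-=[0.3397, 0.2469]  P^-=[0.3274 0.0384; 0.0384 0.1775]  S=[0.6894 0.0197; 0.0197 0.3358]  K=[0.4928 -0.1192; 0.1084 0.4981]  nu=[-2.1439, -0.0156]  x^+=[-0.7150, 0.0067]  P^+=[0.1575 0.0170; 0.0170 0.0839]

K[1,1] = 0.4981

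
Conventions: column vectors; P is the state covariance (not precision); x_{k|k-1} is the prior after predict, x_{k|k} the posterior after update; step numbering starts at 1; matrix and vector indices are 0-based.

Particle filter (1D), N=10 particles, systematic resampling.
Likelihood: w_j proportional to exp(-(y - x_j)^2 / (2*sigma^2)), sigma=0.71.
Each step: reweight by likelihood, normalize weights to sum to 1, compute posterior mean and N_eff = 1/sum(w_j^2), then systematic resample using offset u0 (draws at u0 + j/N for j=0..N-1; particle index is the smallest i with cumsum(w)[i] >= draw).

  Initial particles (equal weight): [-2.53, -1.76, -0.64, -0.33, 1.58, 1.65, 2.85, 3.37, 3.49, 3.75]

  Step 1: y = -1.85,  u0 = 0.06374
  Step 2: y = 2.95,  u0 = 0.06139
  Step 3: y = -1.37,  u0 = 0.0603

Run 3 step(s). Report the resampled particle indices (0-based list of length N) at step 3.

resampled_idx = [0, 0, 2, 3, 4, 5, 6, 7, 8, 9]

step 1: w=[0.3226, 0.5063, 0.1195, 0.0516, 0.0000, 0.0000, 0.0000, 0.0000, 0.0000, 0.0000]  mean=-1.8008  Neff=2.6500  idx=[0, 0, 0, 1, 1, 1, 1, 1, 2, 3]
step 2: w=[0.0000, 0.0000, 0.0000, 0.0000, 0.0000, 0.0000, 0.0000, 0.0000, 0.1079, 0.8921]  mean=-0.3635  Neff=1.2385  idx=[8, 9, 9, 9, 9, 9, 9, 9, 9, 9]
step 3: w=[0.1607, 0.0933, 0.0933, 0.0933, 0.0933, 0.0933, 0.0933, 0.0933, 0.0933, 0.0933]  mean=-0.3798  Neff=9.6066  idx=[0, 0, 2, 3, 4, 5, 6, 7, 8, 9]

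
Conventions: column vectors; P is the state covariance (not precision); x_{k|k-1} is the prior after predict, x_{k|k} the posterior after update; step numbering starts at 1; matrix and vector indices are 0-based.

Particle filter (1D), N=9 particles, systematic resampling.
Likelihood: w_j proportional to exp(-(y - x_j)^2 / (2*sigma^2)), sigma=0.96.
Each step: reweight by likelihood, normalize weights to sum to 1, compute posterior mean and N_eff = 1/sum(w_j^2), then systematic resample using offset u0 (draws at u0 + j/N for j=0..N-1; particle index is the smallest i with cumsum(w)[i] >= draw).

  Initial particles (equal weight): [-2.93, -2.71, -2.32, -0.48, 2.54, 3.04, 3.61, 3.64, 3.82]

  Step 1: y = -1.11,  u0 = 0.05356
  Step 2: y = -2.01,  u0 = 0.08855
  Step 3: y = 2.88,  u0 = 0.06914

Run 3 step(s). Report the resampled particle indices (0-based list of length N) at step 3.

resampled_idx = [7, 7, 7, 7, 8, 8, 8, 8, 8]

step 1: w=[0.0990, 0.1489, 0.2699, 0.4816, 0.0004, 0.0001, 0.0000, 0.0000, 0.0000]  mean=-1.5499  Neff=2.9691  idx=[0, 1, 2, 2, 2, 3, 3, 3, 3]
step 2: w=[0.1177, 0.1428, 0.1768, 0.1768, 0.1768, 0.0523, 0.0523, 0.0523, 0.0523]  mean=-2.0625  Neff=7.1979  idx=[0, 1, 2, 2, 3, 4, 4, 6, 8]
step 3: w=[0.0000, 0.0000, 0.0001, 0.0001, 0.0001, 0.0001, 0.0001, 0.4998, 0.4998]  mean=-0.4809  Neff=2.0020  idx=[7, 7, 7, 7, 8, 8, 8, 8, 8]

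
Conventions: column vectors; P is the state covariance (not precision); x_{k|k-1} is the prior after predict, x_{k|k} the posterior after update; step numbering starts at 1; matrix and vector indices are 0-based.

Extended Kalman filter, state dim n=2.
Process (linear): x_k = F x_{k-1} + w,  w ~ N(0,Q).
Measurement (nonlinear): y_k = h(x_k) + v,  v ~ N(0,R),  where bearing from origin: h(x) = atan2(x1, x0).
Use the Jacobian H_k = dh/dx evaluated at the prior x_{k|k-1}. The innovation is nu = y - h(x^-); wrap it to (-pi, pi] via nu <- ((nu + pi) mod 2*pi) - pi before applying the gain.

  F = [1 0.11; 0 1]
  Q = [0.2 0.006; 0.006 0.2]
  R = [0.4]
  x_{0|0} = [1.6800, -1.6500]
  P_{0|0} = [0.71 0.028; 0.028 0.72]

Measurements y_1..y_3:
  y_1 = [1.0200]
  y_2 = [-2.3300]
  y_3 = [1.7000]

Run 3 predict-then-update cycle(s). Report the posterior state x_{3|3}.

x_post = [3.2883, -0.9584]

step 1: x^-=[1.4985, -1.6500]  P^-=[0.9249 0.1132; 0.1132 0.9200]  H_jac=[0.3321 0.3016]  S=[0.6084]  K=[0.5610; 0.5179]  nu=[1.8535]  x^+=[2.5383, -0.6901]  P^+=[0.7334 -0.0636; -0.0636 0.7568]
step 2: x^-=[2.4624, -0.6901]  P^-=[0.9286 0.0257; 0.0257 0.9568]  H_jac=[0.1055 0.3765]  S=[0.5480]  K=[0.1964; 0.6623]  nu=[-2.0568]  x^+=[2.0584, -2.0523]  P^+=[0.9074 -0.0456; -0.0456 0.7164]
step 3: x^-=[1.8326, -2.0523]  P^-=[1.1060 0.0392; 0.0392 0.9164]  H_jac=[0.2711 0.2421]  S=[0.5401]  K=[0.5727; 0.4304]  nu=[2.5419]  x^+=[3.2883, -0.9584]  P^+=[0.9289 -0.0939; -0.0939 0.8164]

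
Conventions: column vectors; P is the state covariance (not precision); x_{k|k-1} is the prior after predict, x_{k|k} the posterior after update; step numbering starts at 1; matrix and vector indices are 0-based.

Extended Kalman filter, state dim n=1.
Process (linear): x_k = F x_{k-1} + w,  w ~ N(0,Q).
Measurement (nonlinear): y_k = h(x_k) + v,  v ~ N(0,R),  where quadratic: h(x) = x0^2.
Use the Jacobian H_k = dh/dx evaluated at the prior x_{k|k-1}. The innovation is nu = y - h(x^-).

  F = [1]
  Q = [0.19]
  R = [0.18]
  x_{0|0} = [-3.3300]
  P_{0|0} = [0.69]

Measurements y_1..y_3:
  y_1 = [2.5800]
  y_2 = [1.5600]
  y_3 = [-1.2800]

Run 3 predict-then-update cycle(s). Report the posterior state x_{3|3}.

step 1: x^-=[-3.3300]  P^-=[0.8800]  H_jac=[-6.6600]  S=[39.2129]  K=[-0.1495]  nu=[-8.5089]  x^+=[-2.0583]  P^+=[0.0040]
step 2: x^-=[-2.0583]  P^-=[0.1940]  H_jac=[-4.1165]  S=[3.4681]  K=[-0.2303]  nu=[-2.6764]  x^+=[-1.4418]  P^+=[0.0101]
step 3: x^-=[-1.4418]  P^-=[0.2001]  H_jac=[-2.8837]  S=[1.8437]  K=[-0.3129]  nu=[-3.3589]  x^+=[-0.3908]  P^+=[0.0195]

x_post = [-0.3908]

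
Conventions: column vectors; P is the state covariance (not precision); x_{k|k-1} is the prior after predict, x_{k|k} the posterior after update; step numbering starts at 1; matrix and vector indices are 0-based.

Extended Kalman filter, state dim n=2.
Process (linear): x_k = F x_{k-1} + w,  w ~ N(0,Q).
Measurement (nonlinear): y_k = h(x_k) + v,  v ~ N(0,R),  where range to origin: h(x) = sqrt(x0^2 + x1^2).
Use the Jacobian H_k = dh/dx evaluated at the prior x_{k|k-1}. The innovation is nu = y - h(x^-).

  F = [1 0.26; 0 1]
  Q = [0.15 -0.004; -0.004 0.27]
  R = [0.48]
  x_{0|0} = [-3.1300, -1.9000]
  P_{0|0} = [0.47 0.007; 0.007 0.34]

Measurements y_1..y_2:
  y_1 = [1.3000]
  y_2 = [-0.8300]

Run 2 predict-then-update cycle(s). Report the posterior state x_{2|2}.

x_post = [-0.9425, 0.0898]

step 1: x^-=[-3.6240, -1.9000]  P^-=[0.6466 0.0914; 0.0914 0.6100]  H_jac=[-0.8857 -0.4643]  S=[1.1939]  K=[-0.5152; -0.3050]  nu=[-2.7919]  x^+=[-2.1856, -1.0484]  P^+=[0.3297 -0.0962; -0.0962 0.4989]
step 2: x^-=[-2.4581, -1.0484]  P^-=[0.4634 0.0295; 0.0295 0.7689]  H_jac=[-0.9198 -0.3923]  S=[1.0117]  K=[-0.4327; -0.3250]  nu=[-3.5024]  x^+=[-0.9425, 0.0898]  P^+=[0.2739 -0.1128; -0.1128 0.6621]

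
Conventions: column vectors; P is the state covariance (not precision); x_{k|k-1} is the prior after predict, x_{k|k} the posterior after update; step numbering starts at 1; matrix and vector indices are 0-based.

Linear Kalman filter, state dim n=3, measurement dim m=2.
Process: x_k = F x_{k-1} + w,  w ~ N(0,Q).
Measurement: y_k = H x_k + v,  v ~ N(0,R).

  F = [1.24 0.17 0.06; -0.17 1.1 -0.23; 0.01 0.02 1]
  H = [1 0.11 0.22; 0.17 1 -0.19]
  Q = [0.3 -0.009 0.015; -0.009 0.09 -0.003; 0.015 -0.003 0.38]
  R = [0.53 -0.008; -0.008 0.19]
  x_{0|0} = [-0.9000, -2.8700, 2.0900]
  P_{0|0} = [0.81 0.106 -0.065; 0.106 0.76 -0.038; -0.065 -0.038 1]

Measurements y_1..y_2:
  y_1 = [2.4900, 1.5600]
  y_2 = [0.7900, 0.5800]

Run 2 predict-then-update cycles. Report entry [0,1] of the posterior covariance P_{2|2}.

P_post[0,1] = -0.0961

step 1: x^-=[-1.4785, -3.4847, 2.0236]  P^-=[1.6053 0.1083 0.0033; 0.1083 1.0604 -0.2473; 0.0033 -0.2473 1.3776]  S=[2.2281 0.3845; 0.3845 1.4771]  K=[0.7137 0.0718; -0.0576 0.7772; 0.1934 -0.3946]  nu=[3.9066, 5.6805]  x^+=[1.7178, 0.7050, 0.5377]  P^+=[0.4232 -0.0943 -0.1594; -0.0943 0.1953 0.1640; -0.1594 0.1640 1.1230]
step 2: x^-=[2.2822, 0.3598, 0.5690]  P^-=[0.9002 -0.1516 -0.0839; -0.1516 0.3378 -0.0514; -0.0839 -0.0514 1.5064]  S=[1.4344 -0.0326; -0.0326 0.5816]  K=[0.6045 0.0638; -0.0752 0.5491; 0.1550 -0.5963]  nu=[-1.6570, -0.0597]  x^+=[1.2767, 0.4516, 0.3477]  P^+=[0.3761 -0.0961 -0.2077; -0.0961 0.1517 0.1600; -0.2077 0.1600 1.2591]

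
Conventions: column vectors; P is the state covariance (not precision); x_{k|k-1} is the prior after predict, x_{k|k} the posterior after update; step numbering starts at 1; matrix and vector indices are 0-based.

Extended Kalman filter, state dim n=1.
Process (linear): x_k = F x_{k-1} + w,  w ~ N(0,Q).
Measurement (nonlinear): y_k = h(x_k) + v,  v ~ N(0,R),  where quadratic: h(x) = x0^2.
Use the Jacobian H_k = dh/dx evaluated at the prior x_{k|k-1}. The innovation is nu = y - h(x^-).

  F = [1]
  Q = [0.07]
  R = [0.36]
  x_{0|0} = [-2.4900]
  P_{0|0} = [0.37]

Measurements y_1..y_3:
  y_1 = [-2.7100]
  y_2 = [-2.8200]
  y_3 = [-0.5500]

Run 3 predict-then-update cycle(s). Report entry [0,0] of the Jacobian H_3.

H_jac[0,0] = 0.0479

step 1: x^-=[-2.4900]  P^-=[0.4400]  H_jac=[-4.9800]  S=[11.2722]  K=[-0.1944]  nu=[-8.9101]  x^+=[-0.7580]  P^+=[0.0141]
step 2: x^-=[-0.7580]  P^-=[0.0841]  H_jac=[-1.5159]  S=[0.5532]  K=[-0.2303]  nu=[-3.3945]  x^+=[0.0239]  P^+=[0.0547]
step 3: x^-=[0.0239]  P^-=[0.1247]  H_jac=[0.0479]  S=[0.3603]  K=[0.0166]  nu=[-0.5506]  x^+=[0.0148]  P^+=[0.1246]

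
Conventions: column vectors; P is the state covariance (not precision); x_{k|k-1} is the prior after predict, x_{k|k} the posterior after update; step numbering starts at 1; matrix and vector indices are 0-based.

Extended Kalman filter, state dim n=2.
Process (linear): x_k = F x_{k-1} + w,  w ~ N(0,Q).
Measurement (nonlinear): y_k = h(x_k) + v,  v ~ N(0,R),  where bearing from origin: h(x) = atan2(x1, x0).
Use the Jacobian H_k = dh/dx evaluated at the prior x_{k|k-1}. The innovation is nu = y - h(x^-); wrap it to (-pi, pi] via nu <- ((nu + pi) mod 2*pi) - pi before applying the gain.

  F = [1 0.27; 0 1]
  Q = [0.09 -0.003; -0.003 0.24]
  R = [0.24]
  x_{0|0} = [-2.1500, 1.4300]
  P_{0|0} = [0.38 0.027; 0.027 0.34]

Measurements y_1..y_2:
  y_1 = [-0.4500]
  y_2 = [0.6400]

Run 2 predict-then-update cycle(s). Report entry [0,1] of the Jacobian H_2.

H_jac[0,1] = 0.0498

step 1: x^-=[-1.7639, 1.4300]  P^-=[0.5094 0.1158; 0.1158 0.5800]  H_jac=[-0.2773 -0.3421]  S=[0.3690]  K=[-0.4902; -0.6247]  nu=[-2.9104]  x^+=[-0.3374, 3.2481]  P^+=[0.4207 0.0028; 0.0028 0.4360]
step 2: x^-=[0.5396, 3.2481]  P^-=[0.5440 0.1175; 0.1175 0.6760]  H_jac=[-0.2996 0.0498]  S=[0.2870]  K=[-0.5475; -0.0055]  nu=[-0.7662]  x^+=[0.9591, 3.2523]  P^+=[0.4580 0.1167; 0.1167 0.6760]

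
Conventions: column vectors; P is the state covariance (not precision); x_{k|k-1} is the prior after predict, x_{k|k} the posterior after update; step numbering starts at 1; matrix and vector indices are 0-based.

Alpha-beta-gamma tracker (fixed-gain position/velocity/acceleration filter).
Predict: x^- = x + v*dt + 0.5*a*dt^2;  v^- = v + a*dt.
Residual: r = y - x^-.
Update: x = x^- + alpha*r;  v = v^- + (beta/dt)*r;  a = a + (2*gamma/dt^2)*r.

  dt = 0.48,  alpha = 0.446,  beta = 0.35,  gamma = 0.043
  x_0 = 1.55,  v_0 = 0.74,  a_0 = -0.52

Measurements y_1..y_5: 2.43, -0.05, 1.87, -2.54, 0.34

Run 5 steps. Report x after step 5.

step 1: x_pred=1.8453  r=0.5847  x^+=2.1061  v^+=0.9167  a^+=-0.3018
step 2: x_pred=2.5114  r=-2.5614  x^+=1.3690  v^+=-1.0957  a^+=-1.2578
step 3: x_pred=0.6981  r=1.1719  x^+=1.2208  v^+=-0.8450  a^+=-0.8204
step 4: x_pred=0.7207  r=-3.2607  x^+=-0.7336  v^+=-3.6164  a^+=-2.0375
step 5: x_pred=-2.7042  r=3.0442  x^+=-1.3465  v^+=-2.3747  a^+=-0.9012

x_post = -1.3465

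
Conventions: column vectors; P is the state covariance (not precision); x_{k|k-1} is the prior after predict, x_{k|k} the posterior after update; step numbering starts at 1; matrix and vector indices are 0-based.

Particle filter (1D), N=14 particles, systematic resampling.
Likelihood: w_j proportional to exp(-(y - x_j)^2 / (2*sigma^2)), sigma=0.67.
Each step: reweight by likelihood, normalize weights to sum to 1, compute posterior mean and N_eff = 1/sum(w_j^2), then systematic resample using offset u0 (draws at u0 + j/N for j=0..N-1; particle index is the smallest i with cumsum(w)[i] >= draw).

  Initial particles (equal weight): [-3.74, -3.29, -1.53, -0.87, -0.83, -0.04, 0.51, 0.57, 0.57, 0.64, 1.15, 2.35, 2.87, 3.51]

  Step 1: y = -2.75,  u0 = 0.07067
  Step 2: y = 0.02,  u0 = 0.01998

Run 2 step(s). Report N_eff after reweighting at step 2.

N_eff = 1.6333

step 1: w=[0.2612, 0.5623, 0.1483, 0.0152, 0.0128, 0.0002, 0.0000, 0.0000, 0.0000, 0.0000, 0.0000, 0.0000, 0.0000, 0.0000]  mean=-3.0775  Neff=2.4582  idx=[0, 0, 0, 1, 1, 1, 1, 1, 1, 1, 1, 2, 2, 4]
step 2: w=[0.0000, 0.0000, 0.0000, 0.0000, 0.0000, 0.0000, 0.0000, 0.0000, 0.0000, 0.0000, 0.0000, 0.1177, 0.1177, 0.7646]  mean=-0.9949  Neff=1.6333  idx=[11, 11, 12, 12, 13, 13, 13, 13, 13, 13, 13, 13, 13, 13]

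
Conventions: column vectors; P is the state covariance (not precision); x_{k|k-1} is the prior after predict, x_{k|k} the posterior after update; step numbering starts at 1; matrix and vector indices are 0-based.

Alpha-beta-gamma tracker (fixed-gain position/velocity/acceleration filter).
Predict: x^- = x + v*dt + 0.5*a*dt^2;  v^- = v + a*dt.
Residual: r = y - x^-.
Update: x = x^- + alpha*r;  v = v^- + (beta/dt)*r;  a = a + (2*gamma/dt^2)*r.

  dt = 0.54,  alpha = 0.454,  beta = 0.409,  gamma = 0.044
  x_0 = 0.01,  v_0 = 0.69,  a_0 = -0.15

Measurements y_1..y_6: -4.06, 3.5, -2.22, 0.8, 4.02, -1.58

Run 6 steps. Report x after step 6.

step 1: x_pred=0.3607  r=-4.4207  x^+=-1.6463  v^+=-2.7393  a^+=-1.4841
step 2: x_pred=-3.3419  r=6.8419  x^+=-0.2357  v^+=1.6414  a^+=0.5807
step 3: x_pred=0.7353  r=-2.9553  x^+=-0.6064  v^+=-0.2835  a^+=-0.3112
step 4: x_pred=-0.8048  r=1.6048  x^+=-0.0762  v^+=0.7640  a^+=0.1731
step 5: x_pred=0.3616  r=3.6584  x^+=2.0225  v^+=3.6284  a^+=1.2772
step 6: x_pred=4.1680  r=-5.7480  x^+=1.5584  v^+=-0.0355  a^+=-0.4575

x_post = 1.5584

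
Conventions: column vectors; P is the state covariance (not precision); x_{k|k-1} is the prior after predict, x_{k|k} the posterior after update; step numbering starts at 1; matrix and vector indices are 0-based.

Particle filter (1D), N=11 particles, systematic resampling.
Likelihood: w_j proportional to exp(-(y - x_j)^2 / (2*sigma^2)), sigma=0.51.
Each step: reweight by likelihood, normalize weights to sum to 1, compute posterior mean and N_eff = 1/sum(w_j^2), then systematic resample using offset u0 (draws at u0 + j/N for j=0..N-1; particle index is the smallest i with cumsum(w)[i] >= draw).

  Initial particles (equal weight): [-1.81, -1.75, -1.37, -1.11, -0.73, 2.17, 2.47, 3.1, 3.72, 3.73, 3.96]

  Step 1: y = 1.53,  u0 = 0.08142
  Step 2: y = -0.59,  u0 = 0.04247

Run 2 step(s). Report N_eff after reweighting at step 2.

N_eff = 7.2070

step 1: w=[0.0000, 0.0000, 0.0000, 0.0000, 0.0001, 0.7033, 0.2828, 0.0135, 0.0002, 0.0001, 0.0000]  mean=2.2676  Neff=1.7398  idx=[5, 5, 5, 5, 5, 5, 5, 6, 6, 6, 7]
step 2: w=[0.1408, 0.1408, 0.1408, 0.1408, 0.1408, 0.1408, 0.1408, 0.0049, 0.0049, 0.0049, 0.0000]  mean=2.1744  Neff=7.2070  idx=[0, 0, 1, 2, 2, 3, 4, 4, 5, 6, 6]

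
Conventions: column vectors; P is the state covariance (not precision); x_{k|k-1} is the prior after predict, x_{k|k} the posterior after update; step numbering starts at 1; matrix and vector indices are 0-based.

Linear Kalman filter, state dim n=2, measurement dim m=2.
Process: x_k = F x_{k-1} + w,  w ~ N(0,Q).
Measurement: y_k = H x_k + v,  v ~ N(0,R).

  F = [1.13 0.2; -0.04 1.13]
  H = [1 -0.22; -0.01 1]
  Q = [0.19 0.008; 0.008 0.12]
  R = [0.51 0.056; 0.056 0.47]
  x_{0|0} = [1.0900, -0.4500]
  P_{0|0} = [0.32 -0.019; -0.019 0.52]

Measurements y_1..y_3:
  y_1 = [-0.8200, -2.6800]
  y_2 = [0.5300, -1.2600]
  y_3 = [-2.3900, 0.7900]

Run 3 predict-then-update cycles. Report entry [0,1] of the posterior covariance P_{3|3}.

step 1: x^-=[1.1417, -0.5521]  P^-=[0.6108 0.0869; 0.0869 0.7862]  S=[1.1206 -0.0359; -0.0359 1.2545]  K=[0.5306 0.0796; -0.0567 0.6244]  nu=[-2.0832, -2.1165]  x^+=[-0.1321, -1.7554]  P^+=[0.2905 0.0700; 0.0700 0.2910]
step 2: x^-=[-0.5003, -1.9783]  P^-=[0.6042 0.1495; 0.1495 0.4857]  S=[1.0719 0.0929; 0.0929 0.9528]  K=[0.5243 0.0994; -0.0043 0.5086]  nu=[0.5951, 0.7133]  x^+=[-0.1174, -1.6181]  P^+=[0.2904 0.0790; 0.0790 0.2396]
step 3: x^-=[-0.4562, -1.8237]  P^-=[0.6061 0.1493; 0.1493 0.4193]  S=[1.0707 0.1073; 0.1073 0.8863]  K=[0.5256 0.0979; 0.0061 0.4706]  nu=[-2.3350, 2.6092]  x^+=[-1.4279, -0.6101]  P^+=[0.2908 0.0784; 0.0784 0.2223]

P_post[0,1] = 0.0784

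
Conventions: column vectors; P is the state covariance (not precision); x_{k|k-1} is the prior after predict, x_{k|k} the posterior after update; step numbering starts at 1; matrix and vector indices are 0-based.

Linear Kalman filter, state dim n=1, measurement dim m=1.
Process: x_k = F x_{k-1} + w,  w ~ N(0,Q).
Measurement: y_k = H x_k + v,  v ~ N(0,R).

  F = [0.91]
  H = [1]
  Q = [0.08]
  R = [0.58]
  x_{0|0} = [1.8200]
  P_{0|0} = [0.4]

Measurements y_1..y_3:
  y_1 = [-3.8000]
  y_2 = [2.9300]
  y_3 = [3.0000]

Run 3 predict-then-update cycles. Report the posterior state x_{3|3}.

x_post = [1.2425]

step 1: x^-=[1.6562]  P^-=[0.4112]  S=[0.9912]  K=[0.4149]  nu=[-5.4562]  x^+=[-0.6074]  P^+=[0.2406]
step 2: x^-=[-0.5528]  P^-=[0.2793]  S=[0.8593]  K=[0.3250]  nu=[3.4828]  x^+=[0.5791]  P^+=[0.1885]
step 3: x^-=[0.5270]  P^-=[0.2361]  S=[0.8161]  K=[0.2893]  nu=[2.4730]  x^+=[1.2425]  P^+=[0.1678]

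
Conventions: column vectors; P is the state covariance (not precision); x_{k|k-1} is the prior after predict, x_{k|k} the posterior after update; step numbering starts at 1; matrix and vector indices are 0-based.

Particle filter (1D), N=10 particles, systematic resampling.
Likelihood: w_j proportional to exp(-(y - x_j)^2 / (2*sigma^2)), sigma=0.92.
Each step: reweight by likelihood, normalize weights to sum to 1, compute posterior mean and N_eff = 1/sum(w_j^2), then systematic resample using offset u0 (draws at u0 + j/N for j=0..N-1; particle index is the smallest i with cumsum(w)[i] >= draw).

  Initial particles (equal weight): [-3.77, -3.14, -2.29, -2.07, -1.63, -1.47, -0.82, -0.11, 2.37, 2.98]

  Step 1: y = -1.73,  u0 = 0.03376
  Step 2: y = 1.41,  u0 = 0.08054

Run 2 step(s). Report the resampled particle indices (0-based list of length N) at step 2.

resampled_idx = [6, 8, 8, 8, 8, 9, 9, 9, 9, 9]

step 1: w=[0.0173, 0.0626, 0.1682, 0.1891, 0.2012, 0.1945, 0.1241, 0.0430, 0.0000, 0.0000]  mean=-1.7587  Neff=6.1034  idx=[1, 2, 2, 3, 3, 4, 4, 5, 6, 6]
step 2: w=[0.0000, 0.0025, 0.0025, 0.0063, 0.0063, 0.0343, 0.0343, 0.0600, 0.4269, 0.4269]  mean=-0.9377  Neff=2.6987  idx=[6, 8, 8, 8, 8, 9, 9, 9, 9, 9]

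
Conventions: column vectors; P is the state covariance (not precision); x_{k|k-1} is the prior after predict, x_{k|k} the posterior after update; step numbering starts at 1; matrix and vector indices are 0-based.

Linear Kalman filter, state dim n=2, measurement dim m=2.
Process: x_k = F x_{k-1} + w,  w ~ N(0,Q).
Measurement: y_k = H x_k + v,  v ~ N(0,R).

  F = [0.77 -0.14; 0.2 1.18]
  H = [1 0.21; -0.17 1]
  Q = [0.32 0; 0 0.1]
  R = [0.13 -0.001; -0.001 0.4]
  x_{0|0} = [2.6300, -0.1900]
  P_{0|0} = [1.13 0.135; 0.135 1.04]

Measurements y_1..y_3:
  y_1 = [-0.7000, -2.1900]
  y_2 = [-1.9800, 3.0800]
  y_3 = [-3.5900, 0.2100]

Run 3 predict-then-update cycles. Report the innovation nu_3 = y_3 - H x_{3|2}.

step 1: x^-=[2.0517, 0.3018]  P^-=[0.9813 0.1211; 0.1211 1.6570]  S=[1.2352 0.2969; 0.2969 2.0442]  K=[0.8501 -0.1458; 0.1941 0.7723]  nu=[-2.8151, -2.1430]  x^+=[-0.0288, -1.8997]  P^+=[0.1188 -0.0390; -0.0390 0.3021]
step 2: x^-=[0.2438, -2.2474]  P^-=[0.4048 -0.0659; -0.0659 0.5070]  S=[0.5295 -0.0269; -0.0269 0.9411]  K=[0.7322 -0.1222; 0.1047 0.5536]  nu=[-1.7519, 5.3688]  x^+=[-1.6951, 0.5415]  P^+=[0.1021 -0.0323; -0.0323 0.2159]
step 3: x^-=[-1.3810, 0.3000]  P^-=[0.3917 -0.0484; -0.0484 0.3894]  S=[0.5186 -0.0324; -0.0324 0.8172]  K=[0.7288 -0.1117; 0.0951 0.4904]  nu=[-2.2720, -0.3248]  x^+=[-3.0005, -0.0754]  P^+=[0.1008 -0.0283; -0.0283 0.1912]

innov = [-2.2720, -0.3248]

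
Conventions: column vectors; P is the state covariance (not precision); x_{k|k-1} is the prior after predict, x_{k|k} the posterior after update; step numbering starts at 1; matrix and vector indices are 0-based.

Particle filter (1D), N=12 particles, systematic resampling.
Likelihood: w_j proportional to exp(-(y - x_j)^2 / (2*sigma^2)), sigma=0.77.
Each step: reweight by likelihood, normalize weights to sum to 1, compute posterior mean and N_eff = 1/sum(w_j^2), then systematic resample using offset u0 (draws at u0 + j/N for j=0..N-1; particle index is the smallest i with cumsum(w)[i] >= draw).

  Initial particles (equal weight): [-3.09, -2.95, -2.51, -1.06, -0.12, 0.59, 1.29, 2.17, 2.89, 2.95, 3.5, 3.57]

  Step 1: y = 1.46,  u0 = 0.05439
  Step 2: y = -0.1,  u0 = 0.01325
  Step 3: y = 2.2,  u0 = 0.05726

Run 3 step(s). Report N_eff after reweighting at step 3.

N_eff = 7.3232

step 1: w=[0.0000, 0.0000, 0.0000, 0.0018, 0.0456, 0.1978, 0.3656, 0.2449, 0.0668, 0.0576, 0.0112, 0.0088]  mean=1.5457  Neff=4.1188  idx=[5, 5, 5, 6, 6, 6, 6, 7, 7, 7, 8, 9]
step 2: w=[0.2363, 0.2363, 0.2363, 0.0692, 0.0692, 0.0692, 0.0692, 0.0046, 0.0046, 0.0046, 0.0002, 0.0001]  mean=0.8063  Neff=5.3532  idx=[0, 0, 0, 1, 1, 1, 2, 2, 2, 3, 4, 6]
step 3: w=[0.0449, 0.0449, 0.0449, 0.0449, 0.0449, 0.0449, 0.0449, 0.0449, 0.0449, 0.1987, 0.1987, 0.1987]  mean=1.0072  Neff=7.3232  idx=[1, 3, 4, 6, 8, 9, 9, 10, 10, 11, 11, 11]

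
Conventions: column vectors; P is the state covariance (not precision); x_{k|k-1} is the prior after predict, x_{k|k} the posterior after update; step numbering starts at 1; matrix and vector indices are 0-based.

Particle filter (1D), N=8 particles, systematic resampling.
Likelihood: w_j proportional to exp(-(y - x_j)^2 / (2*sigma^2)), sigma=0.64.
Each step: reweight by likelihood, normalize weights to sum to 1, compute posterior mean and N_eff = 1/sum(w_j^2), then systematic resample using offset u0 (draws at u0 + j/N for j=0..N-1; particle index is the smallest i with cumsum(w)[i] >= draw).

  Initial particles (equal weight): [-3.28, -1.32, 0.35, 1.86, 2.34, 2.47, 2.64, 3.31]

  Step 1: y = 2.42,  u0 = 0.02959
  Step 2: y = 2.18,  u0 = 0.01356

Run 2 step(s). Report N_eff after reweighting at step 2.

step 1: w=[0.0000, 0.0000, 0.0013, 0.1705, 0.2481, 0.2493, 0.2357, 0.0951]  mean=2.4508  Neff=4.6007  idx=[3, 3, 4, 4, 5, 5, 6, 6]
step 2: w=[0.1251, 0.1251, 0.1374, 0.1374, 0.1279, 0.1279, 0.1095, 0.1095]  mean=2.3189  Neff=7.9487  idx=[0, 1, 2, 3, 3, 4, 5, 6]

N_eff = 7.9487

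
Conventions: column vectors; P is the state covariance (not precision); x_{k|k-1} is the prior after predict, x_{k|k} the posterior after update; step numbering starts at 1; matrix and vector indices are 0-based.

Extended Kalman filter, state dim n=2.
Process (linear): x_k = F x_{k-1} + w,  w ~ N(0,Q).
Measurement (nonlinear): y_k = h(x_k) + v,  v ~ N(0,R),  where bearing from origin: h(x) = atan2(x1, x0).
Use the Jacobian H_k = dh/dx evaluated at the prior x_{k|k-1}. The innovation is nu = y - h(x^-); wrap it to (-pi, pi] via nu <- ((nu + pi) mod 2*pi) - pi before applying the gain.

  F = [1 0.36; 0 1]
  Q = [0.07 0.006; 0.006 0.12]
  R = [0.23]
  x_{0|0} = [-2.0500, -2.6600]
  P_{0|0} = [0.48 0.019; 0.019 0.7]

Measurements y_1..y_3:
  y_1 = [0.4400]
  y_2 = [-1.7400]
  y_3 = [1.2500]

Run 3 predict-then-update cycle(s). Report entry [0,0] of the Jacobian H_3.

step 1: x^-=[-3.0076, -2.6600]  P^-=[0.6544 0.2770; 0.2770 0.8200]  H_jac=[0.1650 -0.1866]  S=[0.2593]  K=[0.2171; -0.4137]  nu=[2.8574]  x^+=[-2.3872, -3.8421]  P^+=[0.6422 0.3003; 0.3003 0.7756]
step 2: x^-=[-3.7704, -3.8421]  P^-=[1.0289 0.5855; 0.5855 0.8956]  H_jac=[0.1326 -0.1301]  S=[0.2430]  K=[0.2478; -0.1600]  nu=[0.6068]  x^+=[-3.6200, -3.9393]  P^+=[1.0140 0.5952; 0.5952 0.8894]
step 3: x^-=[-5.0381, -3.9393]  P^-=[1.6278 0.9213; 0.9213 1.0094]  H_jac=[0.0963 -0.1232]  S=[0.2386]  K=[0.1814; -0.1492]  nu=[-2.5552]  x^+=[-5.5017, -3.5579]  P^+=[1.6199 0.9278; 0.9278 1.0041]

H_jac[0,0] = 0.0963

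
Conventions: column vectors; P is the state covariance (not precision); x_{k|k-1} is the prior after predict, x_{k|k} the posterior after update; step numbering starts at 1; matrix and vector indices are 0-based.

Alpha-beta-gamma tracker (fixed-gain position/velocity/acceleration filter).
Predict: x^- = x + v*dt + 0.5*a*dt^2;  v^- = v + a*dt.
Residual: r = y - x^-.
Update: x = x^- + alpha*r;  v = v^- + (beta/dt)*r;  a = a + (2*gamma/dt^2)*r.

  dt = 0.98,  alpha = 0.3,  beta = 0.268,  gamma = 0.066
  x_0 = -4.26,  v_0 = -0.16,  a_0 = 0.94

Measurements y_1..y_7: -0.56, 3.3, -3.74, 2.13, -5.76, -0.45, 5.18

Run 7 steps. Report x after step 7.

step 1: x_pred=-3.9654  r=3.4054  x^+=-2.9438  v^+=1.6925  a^+=1.4080
step 2: x_pred=-0.6090  r=3.9090  x^+=0.5637  v^+=4.1414  a^+=1.9453
step 3: x_pred=5.5564  r=-9.2964  x^+=2.7675  v^+=3.5055  a^+=0.6676
step 4: x_pred=6.5234  r=-4.3934  x^+=5.2054  v^+=2.9583  a^+=0.0638
step 5: x_pred=8.1351  r=-13.8951  x^+=3.9666  v^+=-0.7791  a^+=-1.8460
step 6: x_pred=2.3166  r=-2.7666  x^+=1.4866  v^+=-3.3448  a^+=-2.2263
step 7: x_pred=-2.8604  r=8.0404  x^+=-0.4483  v^+=-3.3278  a^+=-1.1212

x_post = -0.4483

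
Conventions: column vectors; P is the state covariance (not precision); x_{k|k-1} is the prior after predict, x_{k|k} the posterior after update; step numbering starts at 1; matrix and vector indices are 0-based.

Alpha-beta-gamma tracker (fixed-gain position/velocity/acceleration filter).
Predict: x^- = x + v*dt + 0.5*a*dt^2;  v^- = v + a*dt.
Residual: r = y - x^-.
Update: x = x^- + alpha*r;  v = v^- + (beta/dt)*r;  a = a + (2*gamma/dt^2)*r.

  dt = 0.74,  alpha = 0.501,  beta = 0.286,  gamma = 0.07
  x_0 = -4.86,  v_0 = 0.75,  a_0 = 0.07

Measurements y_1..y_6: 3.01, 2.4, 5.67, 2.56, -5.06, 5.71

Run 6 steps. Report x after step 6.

x_post = 2.5969

step 1: x_pred=-4.2858  r=7.2958  x^+=-0.6306  v^+=3.6215  a^+=1.9353
step 2: x_pred=2.5792  r=-0.1792  x^+=2.4894  v^+=4.9844  a^+=1.8894
step 3: x_pred=6.6952  r=-1.0252  x^+=6.1816  v^+=5.9863  a^+=1.6273
step 4: x_pred=11.0570  r=-8.4970  x^+=6.8000  v^+=3.9066  a^+=-0.5450
step 5: x_pred=9.5417  r=-14.6017  x^+=2.2262  v^+=-2.1401  a^+=-4.2781
step 6: x_pred=-0.5288  r=6.2388  x^+=2.5969  v^+=-2.8947  a^+=-2.6831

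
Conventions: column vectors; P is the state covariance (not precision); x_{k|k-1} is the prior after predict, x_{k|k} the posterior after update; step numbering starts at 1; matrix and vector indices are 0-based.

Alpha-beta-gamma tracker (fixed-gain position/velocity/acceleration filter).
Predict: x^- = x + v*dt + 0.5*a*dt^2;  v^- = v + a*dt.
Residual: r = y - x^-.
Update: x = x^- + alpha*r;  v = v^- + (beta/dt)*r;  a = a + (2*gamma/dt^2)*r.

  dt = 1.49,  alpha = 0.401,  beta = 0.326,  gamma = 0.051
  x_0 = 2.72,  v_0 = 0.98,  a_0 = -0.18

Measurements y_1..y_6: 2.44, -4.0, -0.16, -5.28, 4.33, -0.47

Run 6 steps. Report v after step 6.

step 1: x_pred=3.9804  r=-1.5404  x^+=3.3627  v^+=0.3748  a^+=-0.2508
step 2: x_pred=3.6427  r=-7.6427  x^+=0.5780  v^+=-1.6710  a^+=-0.6019
step 3: x_pred=-2.5800  r=2.4200  x^+=-1.6096  v^+=-2.0384  a^+=-0.4907
step 4: x_pred=-5.1915  r=-0.0885  x^+=-5.2270  v^+=-2.7889  a^+=-0.4948
step 5: x_pred=-9.9318  r=14.2618  x^+=-4.2128  v^+=-0.4058  a^+=0.1605
step 6: x_pred=-4.6394  r=4.1694  x^+=-2.9674  v^+=0.7455  a^+=0.3520

v_post = 0.7455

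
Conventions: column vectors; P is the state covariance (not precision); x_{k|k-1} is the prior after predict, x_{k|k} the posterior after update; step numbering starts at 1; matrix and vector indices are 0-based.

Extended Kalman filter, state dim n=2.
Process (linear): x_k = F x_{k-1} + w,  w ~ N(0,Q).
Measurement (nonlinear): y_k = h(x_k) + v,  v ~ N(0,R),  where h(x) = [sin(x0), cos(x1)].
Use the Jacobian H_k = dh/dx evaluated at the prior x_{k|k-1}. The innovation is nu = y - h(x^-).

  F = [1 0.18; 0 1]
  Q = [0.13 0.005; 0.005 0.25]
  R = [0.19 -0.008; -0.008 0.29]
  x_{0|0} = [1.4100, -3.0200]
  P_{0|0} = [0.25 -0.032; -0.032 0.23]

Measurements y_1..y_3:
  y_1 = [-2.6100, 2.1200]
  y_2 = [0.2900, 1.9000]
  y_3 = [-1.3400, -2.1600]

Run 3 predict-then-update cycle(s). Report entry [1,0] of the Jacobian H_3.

H_jac[1,0] = 0.0000

step 1: x^-=[0.8664, -3.0200]  P^-=[0.3759 0.0144; 0.0144 0.4800]  H_jac=[0.6476 0.0000; 0.0000 0.1213]  S=[0.3476 -0.0069; -0.0069 0.2971]  K=[0.7007 0.0221; 0.0307 0.1967]  nu=[-3.3720, 3.1126]  x^+=[-1.4276, -2.5113]  P^+=[0.2053 0.0066; 0.0066 0.4683]
step 2: x^-=[-1.8797, -2.5113]  P^-=[0.3529 0.0959; 0.0959 0.7183]  H_jac=[-0.3040 0.0000; 0.0000 0.5894]  S=[0.2226 -0.0252; -0.0252 0.5395]  K=[-0.4725 0.0827; -0.0424 0.7827]  nu=[1.2427, 2.7079]  x^+=[-2.2429, -0.4446]  P^+=[0.2975 0.0471; 0.0471 0.3857]
step 3: x^-=[-2.3229, -0.4446]  P^-=[0.4570 0.1215; 0.1215 0.6357]  H_jac=[-0.6832 0.0000; 0.0000 0.4301]  S=[0.4033 -0.0437; -0.0437 0.4076]  K=[-0.7692 0.0457; -0.1347 0.6563]  nu=[-0.6098, -3.0628]  x^+=[-1.9940, -2.3726]  P^+=[0.2144 0.0452; 0.0452 0.4451]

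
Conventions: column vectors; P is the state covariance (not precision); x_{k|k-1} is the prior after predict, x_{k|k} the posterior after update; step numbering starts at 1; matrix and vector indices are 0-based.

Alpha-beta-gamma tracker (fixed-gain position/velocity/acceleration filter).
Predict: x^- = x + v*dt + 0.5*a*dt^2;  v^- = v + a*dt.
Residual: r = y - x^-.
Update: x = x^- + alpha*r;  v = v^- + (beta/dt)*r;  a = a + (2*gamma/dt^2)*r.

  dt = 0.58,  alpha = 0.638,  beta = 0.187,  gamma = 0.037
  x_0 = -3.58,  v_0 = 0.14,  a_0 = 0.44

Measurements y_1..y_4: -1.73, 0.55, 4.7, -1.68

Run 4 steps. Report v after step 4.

v_post = 2.6970

step 1: x_pred=-3.4248  r=1.6948  x^+=-2.3435  v^+=0.9416  a^+=0.8128
step 2: x_pred=-1.6607  r=2.2107  x^+=-0.2503  v^+=2.1258  a^+=1.2991
step 3: x_pred=1.2012  r=3.4988  x^+=3.4334  v^+=4.0073  a^+=2.0688
step 4: x_pred=6.1057  r=-7.7857  x^+=1.1384  v^+=2.6970  a^+=0.3561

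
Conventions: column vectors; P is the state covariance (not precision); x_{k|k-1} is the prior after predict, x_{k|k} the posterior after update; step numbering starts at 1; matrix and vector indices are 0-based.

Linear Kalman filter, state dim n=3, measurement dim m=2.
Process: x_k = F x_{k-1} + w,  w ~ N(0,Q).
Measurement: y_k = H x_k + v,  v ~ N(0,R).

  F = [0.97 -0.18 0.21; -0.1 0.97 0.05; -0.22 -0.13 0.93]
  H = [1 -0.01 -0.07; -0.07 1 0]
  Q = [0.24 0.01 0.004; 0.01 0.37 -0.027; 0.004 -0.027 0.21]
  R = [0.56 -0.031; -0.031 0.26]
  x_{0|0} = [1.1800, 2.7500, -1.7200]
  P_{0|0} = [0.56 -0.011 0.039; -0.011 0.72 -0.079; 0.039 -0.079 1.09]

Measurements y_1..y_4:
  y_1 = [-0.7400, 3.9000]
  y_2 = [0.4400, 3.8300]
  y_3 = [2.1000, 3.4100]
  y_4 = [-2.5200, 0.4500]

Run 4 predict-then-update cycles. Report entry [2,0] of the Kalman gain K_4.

step 1: x^-=[0.2884, 2.4635, -2.2167]  P^-=[0.8640 -0.1834 0.1639; -0.1834 1.0499 -0.1274; 0.1639 -0.1274 1.1945]  S=[1.4105 -0.2758; -0.2758 1.3398]  K=[0.5940 -0.0598; 0.0249 0.7983; 0.0392 -0.0956]  nu=[-1.1589, 1.4567]  x^+=[-0.4871, 3.5975, -2.4013]  P^+=[0.3419 -0.0100 0.1072; -0.0100 0.2061 -0.0186; 0.1072 -0.0186 1.1781]
step 2: x^-=[-1.6243, 3.4182, -2.5937]  P^-=[0.6689 -0.0571 0.2621; -0.0571 0.5693 -0.0165; 0.2621 -0.0165 1.2090]  S=[1.1993 -0.1382; -0.1382 0.8406]  K=[0.5389 -0.0350; 0.0277 0.6866; 0.1461 -0.0174]  nu=[1.9169, 0.2981]  x^+=[-0.6017, 3.6761, -2.3188]  P^+=[0.3144 -0.0038 0.1652; -0.0038 0.1774 0.0025; 0.1652 0.0025 1.1824]
step 3: x^-=[-1.7323, 3.5100, -2.5020]  P^-=[0.6621 -0.0377 0.3132; -0.0377 0.5423 -0.0016; 0.3132 -0.0016 1.1825]  S=[1.1849 -0.1188; -0.1188 0.8109]  K=[0.5381 -0.0248; 0.0316 0.6767; 0.1944 -0.0006]  nu=[3.6923, -0.2213]  x^+=[0.2601, 3.4769, -1.7839]  P^+=[0.3153 -0.0010 0.1886; -0.0010 0.1749 0.0070; 0.1886 0.0070 1.1377]
step 4: x^-=[-0.7481, 3.2574, -2.1683]  P^-=[0.6692 -0.0336 0.3231; -0.0336 0.5396 -0.0023; 0.3231 -0.0023 1.1332]  S=[1.1902 -0.1151; -0.1151 0.8075]  K=[0.5413 -0.0225; 0.0327 0.6757; 0.2047 -0.0017]  nu=[-1.8911, -2.8598]  x^+=[-1.7076, 1.2631, -2.5505]  P^+=[0.3172 -0.0004 0.1906; -0.0004 0.1746 0.0066; 0.1906 0.0066 1.0833]

K[2,0] = 0.2047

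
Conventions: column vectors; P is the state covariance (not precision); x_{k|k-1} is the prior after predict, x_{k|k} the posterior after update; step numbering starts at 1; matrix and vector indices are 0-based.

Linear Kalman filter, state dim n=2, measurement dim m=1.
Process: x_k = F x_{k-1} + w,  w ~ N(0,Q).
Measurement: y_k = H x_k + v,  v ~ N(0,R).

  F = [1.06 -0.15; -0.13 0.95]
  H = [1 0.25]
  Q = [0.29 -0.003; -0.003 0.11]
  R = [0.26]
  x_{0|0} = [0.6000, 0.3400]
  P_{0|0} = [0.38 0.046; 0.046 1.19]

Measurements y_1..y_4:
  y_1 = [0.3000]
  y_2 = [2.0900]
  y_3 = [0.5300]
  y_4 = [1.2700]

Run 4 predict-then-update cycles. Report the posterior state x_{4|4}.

x_post = [1.2304, -0.3024]

step 1: x^-=[0.5850, 0.2450]  P^-=[0.7291 -0.1777; -0.1777 1.1790]  S=[0.9739]  K=[0.7030; 0.1202]  nu=[-0.3463]  x^+=[0.3416, 0.2034]  P^+=[0.2478 -0.2600; -0.2600 1.1650]
step 2: x^-=[0.3316, 0.1488]  P^-=[0.6773 -0.4700; -0.4700 1.2298]  S=[0.7791]  K=[0.7185; -0.2087]  nu=[1.7212]  x^+=[1.5682, -0.2104]  P^+=[0.2751 -0.3532; -0.3532 1.1959]
step 3: x^-=[1.6939, -0.4037]  P^-=[0.7383 -0.5739; -0.5739 1.2812]  S=[0.7915]  K=[0.7516; -0.3204]  nu=[-1.0629]  x^+=[0.8950, -0.0631]  P^+=[0.2912 -0.3833; -0.3833 1.1999]
step 4: x^-=[0.9581, -0.1763]  P^-=[0.7661 -0.6076; -0.6076 1.2925]  S=[0.8031]  K=[0.7648; -0.3542]  nu=[0.3560]  x^+=[1.2304, -0.3024]  P^+=[0.2964 -0.3900; -0.3900 1.1918]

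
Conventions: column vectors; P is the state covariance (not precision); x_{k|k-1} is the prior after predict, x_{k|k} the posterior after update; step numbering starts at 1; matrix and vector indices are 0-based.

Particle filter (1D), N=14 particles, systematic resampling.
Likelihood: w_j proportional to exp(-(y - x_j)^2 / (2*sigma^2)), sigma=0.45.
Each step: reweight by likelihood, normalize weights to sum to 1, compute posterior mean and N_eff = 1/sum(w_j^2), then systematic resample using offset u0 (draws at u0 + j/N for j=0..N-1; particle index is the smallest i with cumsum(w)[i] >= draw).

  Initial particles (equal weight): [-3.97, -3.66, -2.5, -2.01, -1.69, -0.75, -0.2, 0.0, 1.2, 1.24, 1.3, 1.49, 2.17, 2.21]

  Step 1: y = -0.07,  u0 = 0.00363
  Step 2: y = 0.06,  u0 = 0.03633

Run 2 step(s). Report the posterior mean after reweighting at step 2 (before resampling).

step 1: w=[0.0000, 0.0000, 0.0000, 0.0000, 0.0007, 0.1380, 0.4146, 0.4271, 0.0081, 0.0062, 0.0042, 0.0011, 0.0000, 0.0000]  mean=-0.1632  Neff=2.6774  idx=[5, 5, 6, 6, 6, 6, 6, 6, 7, 7, 7, 7, 7, 7]
step 2: w=[0.0173, 0.0173, 0.0741, 0.0741, 0.0741, 0.0741, 0.0741, 0.0741, 0.0868, 0.0868, 0.0868, 0.0868, 0.0868, 0.0868]  mean=-0.1149  Neff=12.6999  idx=[2, 2, 3, 4, 5, 6, 7, 8, 9, 10, 11, 11, 12, 13]

post_mean = -0.1149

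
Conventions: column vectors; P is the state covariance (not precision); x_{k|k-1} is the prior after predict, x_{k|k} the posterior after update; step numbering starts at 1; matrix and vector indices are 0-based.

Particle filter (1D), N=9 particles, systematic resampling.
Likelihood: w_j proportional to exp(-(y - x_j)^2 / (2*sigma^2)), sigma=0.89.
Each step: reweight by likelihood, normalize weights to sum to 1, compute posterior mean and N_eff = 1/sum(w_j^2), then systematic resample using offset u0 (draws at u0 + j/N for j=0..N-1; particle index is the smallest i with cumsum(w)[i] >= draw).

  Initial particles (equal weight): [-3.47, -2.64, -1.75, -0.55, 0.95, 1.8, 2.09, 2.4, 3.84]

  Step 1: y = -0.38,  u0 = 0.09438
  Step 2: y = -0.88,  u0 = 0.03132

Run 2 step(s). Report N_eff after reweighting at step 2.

N_eff = 7.1708

step 1: w=[0.0014, 0.0229, 0.1762, 0.5656, 0.1886, 0.0287, 0.0122, 0.0044, 0.0000]  mean=-0.4178  Neff=2.5770  idx=[2, 3, 3, 3, 3, 3, 3, 4, 5]
step 2: w=[0.0976, 0.1469, 0.1469, 0.1469, 0.1469, 0.1469, 0.1469, 0.0190, 0.0017]  mean=-0.6347  Neff=7.1708  idx=[0, 1, 2, 2, 3, 4, 5, 5, 6]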